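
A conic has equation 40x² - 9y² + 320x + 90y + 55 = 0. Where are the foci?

Rearranging, 40(x² + 8x) -9(y² - 10y) = -55.
40(x + 4)² -9(y - 5)² = -55 + 640 - 225 = 360
Dividing both sides by 360: (x + 4)²/9 - (y - 5)²/40 = 1
Hyperbola, center (-4, 5), transverse axis horizontal; a² = 9, b² = 40.
c² = a² + b² = 9 + 40 = 49, so c = 7.
Foci lie on the horizontal axis through the center: (h ± c, k).

(-11, 5) and (3, 5)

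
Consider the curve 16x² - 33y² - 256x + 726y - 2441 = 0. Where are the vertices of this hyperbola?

(8, 7) and (8, 15)

Group: 16(x² - 16x) -33(y² - 22y) = 2441
Complete the square: 16(x - 8)² -33(y - 11)² = 2441 + 1024 - 3993 = -528
Divide by -528: (y - 11)²/16 - (x - 8)²/33 = 1
Hyperbola, center (8, 11), transverse axis vertical; a² = 16, b² = 33.
a = 4. Vertices at (h, k ± a).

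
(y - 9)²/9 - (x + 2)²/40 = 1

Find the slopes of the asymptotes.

3√10/20 and -3√10/20

Center (-2, 9). The positive term is the y-term, so the transverse axis is vertical; a² = 9, b² = 40.
For a vertical hyperbola the asymptotes have slope ±a/b.
Here that is ±3/2√10 = ±3√10/20.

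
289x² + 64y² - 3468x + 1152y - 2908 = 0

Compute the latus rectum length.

128/17

Collect terms: 289(x² - 12x) + 64(y² + 18y) = 2908
Completing the square gives 289(x - 6)² + 64(y + 9)² = 2908 + 10404 + 5184 = 18496.
Divide through by 18496 to get (x - 6)²/64 + (y + 9)²/289 = 1.
Ellipse, center (6, -9), major axis vertical; a² = 289, b² = 64.
Latus rectum length = 2b²/a = 2·64/17 = 128/17.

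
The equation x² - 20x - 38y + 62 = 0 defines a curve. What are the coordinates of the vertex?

(10, -1)

Only x is squared. Complete the square in x: (x - 10)² = 38(y + 1).
Vertex (10, -1); 4p = 38 so p = 19/2. Opens up.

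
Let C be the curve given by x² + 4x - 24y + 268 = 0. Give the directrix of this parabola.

Only x is squared. Complete the square in x: (x + 2)² = 24(y - 11).
Vertex (-2, 11); 4p = 24 so p = 6. Opens up.
Directrix is the horizontal line y = k − p = 11 − (6) = 5.

y = 5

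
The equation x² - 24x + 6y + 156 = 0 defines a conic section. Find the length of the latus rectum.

Only x is squared. Complete the square in x: (x - 12)² = -6(y + 2).
Vertex (12, -2); 4p = -6 so p = -3/2. Opens down.
Latus rectum length = |4p| = 6.

6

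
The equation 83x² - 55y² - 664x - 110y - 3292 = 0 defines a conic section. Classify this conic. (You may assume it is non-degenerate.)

hyperbola

No xy term. Coefficients of x² and y² are A = 83, C = -55.
A and C have opposite signs ⇒ hyperbola.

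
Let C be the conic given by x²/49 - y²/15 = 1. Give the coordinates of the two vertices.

Center (0, 0). The positive term is the x-term, so the transverse axis is horizontal; a² = 49, b² = 15.
a = 7. Vertices at (h ± a, k).

(-7, 0) and (7, 0)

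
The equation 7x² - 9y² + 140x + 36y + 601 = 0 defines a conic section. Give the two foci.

(-14, 2) and (-6, 2)

Rearranging, 7(x² + 20x) -9(y² - 4y) = -601.
Complete the square: 7(x + 10)² -9(y - 2)² = -601 + 700 - 36 = 63
Divide through by 63 to get (x + 10)²/9 - (y - 2)²/7 = 1.
Hyperbola, center (-10, 2), transverse axis horizontal; a² = 9, b² = 7.
c² = a² + b² = 9 + 7 = 16, so c = 4.
Foci lie on the horizontal axis through the center: (h ± c, k).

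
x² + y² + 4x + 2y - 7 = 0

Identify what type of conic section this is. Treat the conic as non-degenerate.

circle

No xy term. Coefficients of x² and y² are A = 1, C = 1.
A = C (same sign) ⇒ circle.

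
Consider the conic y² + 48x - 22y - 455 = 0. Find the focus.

(0, 11)

Only y is squared. Complete the square in y: (y - 11)² = -48(x - 12).
Vertex (12, 11); 4p = -48 so p = -12. Opens left.
Focus is p units from the vertex along the axis: (h + p, k).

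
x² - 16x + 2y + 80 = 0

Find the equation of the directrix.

y = -15/2

Only x is squared. Complete the square in x: (x - 8)² = -2(y + 8).
Vertex (8, -8); 4p = -2 so p = -1/2. Opens down.
Directrix is the horizontal line y = k − p = -8 − (-1/2) = -15/2.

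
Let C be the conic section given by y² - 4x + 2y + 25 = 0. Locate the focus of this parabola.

Only y is squared. Complete the square in y: (y + 1)² = 4(x - 6).
Vertex (6, -1); 4p = 4 so p = 1. Opens right.
Focus is p units from the vertex along the axis: (h + p, k).

(7, -1)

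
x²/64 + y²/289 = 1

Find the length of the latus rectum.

Center (0, 0). The larger denominator 289 sits under the y-term, so the major axis is vertical; a² = 289, b² = 64.
Latus rectum length = 2b²/a = 2·64/17 = 128/17.

128/17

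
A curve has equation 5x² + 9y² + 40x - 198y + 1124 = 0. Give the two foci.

(-6, 11) and (-2, 11)

Group the x- and y-terms: 5(x² + 8x) + 9(y² - 22y) = -1124
Complete the square: 5(x + 4)² + 9(y - 11)² = -1124 + 80 + 1089 = 45
Divide by 45: (x + 4)²/9 + (y - 11)²/5 = 1
Ellipse, center (-4, 11), major axis horizontal; a² = 9, b² = 5.
c² = a² - b² = 9 - 5 = 4, so c = 2.
Foci lie on the horizontal axis through the center: (h ± c, k).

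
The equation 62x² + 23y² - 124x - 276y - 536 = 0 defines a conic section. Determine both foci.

(1, 6 - √39) and (1, 6 + √39)

Collect terms: 62(x² - 2x) + 23(y² - 12y) = 536
Complete the square in x and y: 62(x - 1)² + 23(y - 6)² = 536 + 62 + 828 = 1426
Dividing both sides by 1426: (x - 1)²/23 + (y - 6)²/62 = 1
Ellipse, center (1, 6), major axis vertical; a² = 62, b² = 23.
c² = a² - b² = 62 - 23 = 39, so c = √39.
Foci lie on the vertical axis through the center: (h, k ± c).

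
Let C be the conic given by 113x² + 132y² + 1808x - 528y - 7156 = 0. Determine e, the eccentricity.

e = √627/66

Rearranging, 113(x² + 16x) + 132(y² - 4y) = 7156.
Complete the square: 113(x + 8)² + 132(y - 2)² = 7156 + 7232 + 528 = 14916
Divide through by 14916 to get (x + 8)²/132 + (y - 2)²/113 = 1.
Ellipse, center (-8, 2), major axis horizontal; a² = 132, b² = 113.
c² = a² - b² = 19, so c = √19.
e = c/a = √19/2√33 = √627/66.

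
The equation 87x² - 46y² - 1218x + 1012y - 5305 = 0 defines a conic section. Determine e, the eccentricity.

87(x² - 14x) -46(y² - 22y) = 5305
Complete the square in x and y: 87(x - 7)² -46(y - 11)² = 5305 + 4263 - 5566 = 4002
Dividing both sides by 4002: (x - 7)²/46 - (y - 11)²/87 = 1
Hyperbola, center (7, 11), transverse axis horizontal; a² = 46, b² = 87.
c² = a² + b² = 133, so c = √133.
e = c/a = √133/√46 = √6118/46.

e = √6118/46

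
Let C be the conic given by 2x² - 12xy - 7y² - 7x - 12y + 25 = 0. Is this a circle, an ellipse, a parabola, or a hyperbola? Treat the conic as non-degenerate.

hyperbola

A = 2, B = -12, C = -7.
Discriminant B² − 4AC = (-12)² − 4·2·(-7) = 200.
B² − 4AC > 0 ⇒ hyperbola.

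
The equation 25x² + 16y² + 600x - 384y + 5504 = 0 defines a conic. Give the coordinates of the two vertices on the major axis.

(-12, 7) and (-12, 17)

25(x² + 24x) + 16(y² - 24y) = -5504
25(x + 12)² + 16(y - 12)² = -5504 + 3600 + 2304 = 400
Divide through by 400 to get (x + 12)²/16 + (y - 12)²/25 = 1.
Ellipse, center (-12, 12), major axis vertical; a² = 25, b² = 16.
a = 5. Vertices at (h, k ± a).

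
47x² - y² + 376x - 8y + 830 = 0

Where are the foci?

(-4, -4 - 4√6) and (-4, -4 + 4√6)

Rearranging, 47(x² + 8x) -(y² + 8y) = -830.
47(x + 4)² -(y + 4)² = -830 + 752 - 16 = -94
Dividing both sides by -94: (y + 4)²/94 - (x + 4)²/2 = 1
Hyperbola, center (-4, -4), transverse axis vertical; a² = 94, b² = 2.
c² = a² + b² = 94 + 2 = 96, so c = 4√6.
Foci lie on the vertical axis through the center: (h, k ± c).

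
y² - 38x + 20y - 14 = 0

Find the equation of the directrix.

Only y is squared. Complete the square in y: (y + 10)² = 38(x + 3).
Vertex (-3, -10); 4p = 38 so p = 19/2. Opens right.
Directrix is the vertical line x = h − p = -3 − (19/2) = -25/2.

x = -25/2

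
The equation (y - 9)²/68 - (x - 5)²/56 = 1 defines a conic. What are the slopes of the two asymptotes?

Center (5, 9). The positive term is the y-term, so the transverse axis is vertical; a² = 68, b² = 56.
For a vertical hyperbola the asymptotes have slope ±a/b.
Here that is ±2√17/2√14 = ±√238/14.

√238/14 and -√238/14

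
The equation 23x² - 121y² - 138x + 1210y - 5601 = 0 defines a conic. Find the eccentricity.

e = 12/11

Collect terms: 23(x² - 6x) -121(y² - 10y) = 5601
23(x - 3)² -121(y - 5)² = 5601 + 207 - 3025 = 2783
Dividing both sides by 2783: (x - 3)²/121 - (y - 5)²/23 = 1
Hyperbola, center (3, 5), transverse axis horizontal; a² = 121, b² = 23.
c² = a² + b² = 144, so c = 12.
e = c/a = 12/11.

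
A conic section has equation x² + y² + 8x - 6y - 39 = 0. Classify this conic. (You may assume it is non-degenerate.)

circle

No xy term. Coefficients of x² and y² are A = 1, C = 1.
A = C (same sign) ⇒ circle.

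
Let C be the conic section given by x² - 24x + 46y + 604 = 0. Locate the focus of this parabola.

(12, -43/2)

Only x is squared. Complete the square in x: (x - 12)² = -46(y + 10).
Vertex (12, -10); 4p = -46 so p = -23/2. Opens down.
Focus is p units from the vertex along the axis: (h, k + p).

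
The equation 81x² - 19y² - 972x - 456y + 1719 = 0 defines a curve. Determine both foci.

Group: 81(x² - 12x) -19(y² + 24y) = -1719
Complete the square: 81(x - 6)² -19(y + 12)² = -1719 + 2916 - 2736 = -1539
Divide by -1539: (y + 12)²/81 - (x - 6)²/19 = 1
Hyperbola, center (6, -12), transverse axis vertical; a² = 81, b² = 19.
c² = a² + b² = 81 + 19 = 100, so c = 10.
Foci lie on the vertical axis through the center: (h, k ± c).

(6, -22) and (6, -2)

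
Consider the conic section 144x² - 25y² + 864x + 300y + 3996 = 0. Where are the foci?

(-3, -7) and (-3, 19)

Group: 144(x² + 6x) -25(y² - 12y) = -3996
Complete the square in x and y: 144(x + 3)² -25(y - 6)² = -3996 + 1296 - 900 = -3600
Divide by -3600: (y - 6)²/144 - (x + 3)²/25 = 1
Hyperbola, center (-3, 6), transverse axis vertical; a² = 144, b² = 25.
c² = a² + b² = 144 + 25 = 169, so c = 13.
Foci lie on the vertical axis through the center: (h, k ± c).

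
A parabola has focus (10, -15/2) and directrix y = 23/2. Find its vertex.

(10, 2)

The vertex is the midpoint between the focus and the directrix along the axis of symmetry.
Axis is vertical (directrix is horizontal). Vertex y-coordinate = (-15/2 + 23/2)/2 = 2; x-coordinate = 10.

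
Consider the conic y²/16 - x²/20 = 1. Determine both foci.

Center (0, 0). The positive term is the y-term, so the transverse axis is vertical; a² = 16, b² = 20.
c² = a² + b² = 16 + 20 = 36, so c = 6.
Foci lie on the vertical axis through the center: (h, k ± c).

(0, -6) and (0, 6)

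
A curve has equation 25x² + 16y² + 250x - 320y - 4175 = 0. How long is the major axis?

40

Group the x- and y-terms: 25(x² + 10x) + 16(y² - 20y) = 4175
Completing the square gives 25(x + 5)² + 16(y - 10)² = 4175 + 625 + 1600 = 6400.
Divide by 6400: (x + 5)²/256 + (y - 10)²/400 = 1
Ellipse, center (-5, 10), major axis vertical; a² = 400, b² = 256.
a² = 400 so a = 20; the major axis has length 2a = 40.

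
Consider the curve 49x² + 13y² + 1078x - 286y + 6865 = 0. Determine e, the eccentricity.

e = 6/7

49(x² + 22x) + 13(y² - 22y) = -6865
49(x + 11)² + 13(y - 11)² = -6865 + 5929 + 1573 = 637
Dividing both sides by 637: (x + 11)²/13 + (y - 11)²/49 = 1
Ellipse, center (-11, 11), major axis vertical; a² = 49, b² = 13.
c² = a² - b² = 36, so c = 6.
e = c/a = 6/7.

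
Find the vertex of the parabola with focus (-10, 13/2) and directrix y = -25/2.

The vertex is the midpoint between the focus and the directrix along the axis of symmetry.
Axis is vertical (directrix is horizontal). Vertex y-coordinate = (13/2 + (-25/2))/2 = -3; x-coordinate = -10.

(-10, -3)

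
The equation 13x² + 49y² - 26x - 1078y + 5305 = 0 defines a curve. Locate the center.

(1, 11)

13(x² - 2x) + 49(y² - 22y) = -5305
Completing the square gives 13(x - 1)² + 49(y - 11)² = -5305 + 13 + 5929 = 637.
Divide by 637: (x - 1)²/49 + (y - 11)²/13 = 1
Ellipse with center (1, 11).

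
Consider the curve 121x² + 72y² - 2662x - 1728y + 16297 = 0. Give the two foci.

121(x² - 22x) + 72(y² - 24y) = -16297
121(x - 11)² + 72(y - 12)² = -16297 + 14641 + 10368 = 8712
Divide by 8712: (x - 11)²/72 + (y - 12)²/121 = 1
Ellipse, center (11, 12), major axis vertical; a² = 121, b² = 72.
c² = a² - b² = 121 - 72 = 49, so c = 7.
Foci lie on the vertical axis through the center: (h, k ± c).

(11, 5) and (11, 19)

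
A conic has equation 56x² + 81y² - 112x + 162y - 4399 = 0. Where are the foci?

(-4, -1) and (6, -1)

Group: 56(x² - 2x) + 81(y² + 2y) = 4399
56(x - 1)² + 81(y + 1)² = 4399 + 56 + 81 = 4536
Dividing both sides by 4536: (x - 1)²/81 + (y + 1)²/56 = 1
Ellipse, center (1, -1), major axis horizontal; a² = 81, b² = 56.
c² = a² - b² = 81 - 56 = 25, so c = 5.
Foci lie on the horizontal axis through the center: (h ± c, k).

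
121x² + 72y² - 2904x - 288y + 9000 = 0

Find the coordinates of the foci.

Group: 121(x² - 24x) + 72(y² - 4y) = -9000
Complete the square in x and y: 121(x - 12)² + 72(y - 2)² = -9000 + 17424 + 288 = 8712
Divide by 8712: (x - 12)²/72 + (y - 2)²/121 = 1
Ellipse, center (12, 2), major axis vertical; a² = 121, b² = 72.
c² = a² - b² = 121 - 72 = 49, so c = 7.
Foci lie on the vertical axis through the center: (h, k ± c).

(12, -5) and (12, 9)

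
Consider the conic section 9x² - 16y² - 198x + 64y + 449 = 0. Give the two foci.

(1, 2) and (21, 2)

Group the x- and y-terms: 9(x² - 22x) -16(y² - 4y) = -449
Completing the square gives 9(x - 11)² -16(y - 2)² = -449 + 1089 - 64 = 576.
Divide through by 576 to get (x - 11)²/64 - (y - 2)²/36 = 1.
Hyperbola, center (11, 2), transverse axis horizontal; a² = 64, b² = 36.
c² = a² + b² = 64 + 36 = 100, so c = 10.
Foci lie on the horizontal axis through the center: (h ± c, k).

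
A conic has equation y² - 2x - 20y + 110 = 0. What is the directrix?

x = 9/2

Only y is squared. Complete the square in y: (y - 10)² = 2(x - 5).
Vertex (5, 10); 4p = 2 so p = 1/2. Opens right.
Directrix is the vertical line x = h − p = 5 − (1/2) = 9/2.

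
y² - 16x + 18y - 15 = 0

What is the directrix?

Only y is squared. Complete the square in y: (y + 9)² = 16(x + 6).
Vertex (-6, -9); 4p = 16 so p = 4. Opens right.
Directrix is the vertical line x = h − p = -6 − (4) = -10.

x = -10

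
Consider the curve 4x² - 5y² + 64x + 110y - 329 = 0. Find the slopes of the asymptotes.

2√5/5 and -2√5/5

Group the x- and y-terms: 4(x² + 16x) -5(y² - 22y) = 329
Complete the square: 4(x + 8)² -5(y - 11)² = 329 + 256 - 605 = -20
Divide by -20: (y - 11)²/4 - (x + 8)²/5 = 1
Hyperbola, center (-8, 11), transverse axis vertical; a² = 4, b² = 5.
For a vertical hyperbola the asymptotes have slope ±a/b.
Here that is ±2/√5 = ±2√5/5.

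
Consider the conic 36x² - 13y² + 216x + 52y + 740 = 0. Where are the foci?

(-3, -5) and (-3, 9)

Collect terms: 36(x² + 6x) -13(y² - 4y) = -740
Complete the square in x and y: 36(x + 3)² -13(y - 2)² = -740 + 324 - 52 = -468
Divide by -468: (y - 2)²/36 - (x + 3)²/13 = 1
Hyperbola, center (-3, 2), transverse axis vertical; a² = 36, b² = 13.
c² = a² + b² = 36 + 13 = 49, so c = 7.
Foci lie on the vertical axis through the center: (h, k ± c).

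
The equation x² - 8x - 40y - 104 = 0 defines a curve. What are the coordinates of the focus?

Only x is squared. Complete the square in x: (x - 4)² = 40(y + 3).
Vertex (4, -3); 4p = 40 so p = 10. Opens up.
Focus is p units from the vertex along the axis: (h, k + p).

(4, 7)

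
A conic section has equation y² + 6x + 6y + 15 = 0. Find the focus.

Only y is squared. Complete the square in y: (y + 3)² = -6(x + 1).
Vertex (-1, -3); 4p = -6 so p = -3/2. Opens left.
Focus is p units from the vertex along the axis: (h + p, k).

(-5/2, -3)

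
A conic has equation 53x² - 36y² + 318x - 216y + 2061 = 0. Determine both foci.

(-3, -3 - √89) and (-3, -3 + √89)

53(x² + 6x) -36(y² + 6y) = -2061
53(x + 3)² -36(y + 3)² = -2061 + 477 - 324 = -1908
Divide through by -1908 to get (y + 3)²/53 - (x + 3)²/36 = 1.
Hyperbola, center (-3, -3), transverse axis vertical; a² = 53, b² = 36.
c² = a² + b² = 53 + 36 = 89, so c = √89.
Foci lie on the vertical axis through the center: (h, k ± c).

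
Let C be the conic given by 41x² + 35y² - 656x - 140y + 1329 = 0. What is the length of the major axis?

2√41

Rearranging, 41(x² - 16x) + 35(y² - 4y) = -1329.
Complete the square: 41(x - 8)² + 35(y - 2)² = -1329 + 2624 + 140 = 1435
Dividing both sides by 1435: (x - 8)²/35 + (y - 2)²/41 = 1
Ellipse, center (8, 2), major axis vertical; a² = 41, b² = 35.
a² = 41 so a = √41; the major axis has length 2a = 2√41.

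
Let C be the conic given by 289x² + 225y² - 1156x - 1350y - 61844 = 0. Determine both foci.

Rearranging, 289(x² - 4x) + 225(y² - 6y) = 61844.
Complete the square: 289(x - 2)² + 225(y - 3)² = 61844 + 1156 + 2025 = 65025
Dividing both sides by 65025: (x - 2)²/225 + (y - 3)²/289 = 1
Ellipse, center (2, 3), major axis vertical; a² = 289, b² = 225.
c² = a² - b² = 289 - 225 = 64, so c = 8.
Foci lie on the vertical axis through the center: (h, k ± c).

(2, -5) and (2, 11)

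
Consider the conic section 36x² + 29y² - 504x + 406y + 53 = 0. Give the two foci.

(7, -7 - √21) and (7, -7 + √21)

Group: 36(x² - 14x) + 29(y² + 14y) = -53
36(x - 7)² + 29(y + 7)² = -53 + 1764 + 1421 = 3132
Divide through by 3132 to get (x - 7)²/87 + (y + 7)²/108 = 1.
Ellipse, center (7, -7), major axis vertical; a² = 108, b² = 87.
c² = a² - b² = 108 - 87 = 21, so c = √21.
Foci lie on the vertical axis through the center: (h, k ± c).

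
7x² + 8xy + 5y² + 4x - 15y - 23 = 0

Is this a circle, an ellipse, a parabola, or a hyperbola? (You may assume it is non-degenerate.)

ellipse

A = 7, B = 8, C = 5.
Discriminant B² − 4AC = 8² − 4·7·5 = -76.
B² − 4AC < 0 ⇒ ellipse.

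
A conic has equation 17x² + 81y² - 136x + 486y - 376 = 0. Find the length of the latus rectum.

Group: 17(x² - 8x) + 81(y² + 6y) = 376
17(x - 4)² + 81(y + 3)² = 376 + 272 + 729 = 1377
Dividing both sides by 1377: (x - 4)²/81 + (y + 3)²/17 = 1
Ellipse, center (4, -3), major axis horizontal; a² = 81, b² = 17.
Latus rectum length = 2b²/a = 2·17/9 = 34/9.

34/9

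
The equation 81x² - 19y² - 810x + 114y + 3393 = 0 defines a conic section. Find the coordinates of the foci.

Group the x- and y-terms: 81(x² - 10x) -19(y² - 6y) = -3393
Complete the square: 81(x - 5)² -19(y - 3)² = -3393 + 2025 - 171 = -1539
Divide through by -1539 to get (y - 3)²/81 - (x - 5)²/19 = 1.
Hyperbola, center (5, 3), transverse axis vertical; a² = 81, b² = 19.
c² = a² + b² = 81 + 19 = 100, so c = 10.
Foci lie on the vertical axis through the center: (h, k ± c).

(5, -7) and (5, 13)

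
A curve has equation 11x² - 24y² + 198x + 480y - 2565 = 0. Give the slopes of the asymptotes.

√66/12 and -√66/12

Group: 11(x² + 18x) -24(y² - 20y) = 2565
Completing the square gives 11(x + 9)² -24(y - 10)² = 2565 + 891 - 2400 = 1056.
Divide by 1056: (x + 9)²/96 - (y - 10)²/44 = 1
Hyperbola, center (-9, 10), transverse axis horizontal; a² = 96, b² = 44.
For a horizontal hyperbola the asymptotes have slope ±b/a.
Here that is ±2√11/4√6 = ±√66/12.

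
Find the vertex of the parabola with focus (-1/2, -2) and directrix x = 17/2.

The vertex is the midpoint between the focus and the directrix along the axis of symmetry.
Axis is horizontal (directrix is vertical). Vertex x-coordinate = (-1/2 + 17/2)/2 = 4; y-coordinate = -2.

(4, -2)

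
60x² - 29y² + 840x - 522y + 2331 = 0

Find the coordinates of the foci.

(-7, -9 - √89) and (-7, -9 + √89)

Group the x- and y-terms: 60(x² + 14x) -29(y² + 18y) = -2331
60(x + 7)² -29(y + 9)² = -2331 + 2940 - 2349 = -1740
Divide through by -1740 to get (y + 9)²/60 - (x + 7)²/29 = 1.
Hyperbola, center (-7, -9), transverse axis vertical; a² = 60, b² = 29.
c² = a² + b² = 60 + 29 = 89, so c = √89.
Foci lie on the vertical axis through the center: (h, k ± c).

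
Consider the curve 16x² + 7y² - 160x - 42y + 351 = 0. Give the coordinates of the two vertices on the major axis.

(5, -1) and (5, 7)

16(x² - 10x) + 7(y² - 6y) = -351
Complete the square in x and y: 16(x - 5)² + 7(y - 3)² = -351 + 400 + 63 = 112
Divide through by 112 to get (x - 5)²/7 + (y - 3)²/16 = 1.
Ellipse, center (5, 3), major axis vertical; a² = 16, b² = 7.
a = 4. Vertices at (h, k ± a).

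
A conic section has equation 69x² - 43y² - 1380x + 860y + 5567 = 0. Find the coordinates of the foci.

(10, 10 - 4√7) and (10, 10 + 4√7)

69(x² - 20x) -43(y² - 20y) = -5567
Completing the square gives 69(x - 10)² -43(y - 10)² = -5567 + 6900 - 4300 = -2967.
Divide through by -2967 to get (y - 10)²/69 - (x - 10)²/43 = 1.
Hyperbola, center (10, 10), transverse axis vertical; a² = 69, b² = 43.
c² = a² + b² = 69 + 43 = 112, so c = 4√7.
Foci lie on the vertical axis through the center: (h, k ± c).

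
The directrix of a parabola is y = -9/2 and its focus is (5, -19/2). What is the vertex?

The vertex is the midpoint between the focus and the directrix along the axis of symmetry.
Axis is vertical (directrix is horizontal). Vertex y-coordinate = (-19/2 + (-9/2))/2 = -7; x-coordinate = 5.

(5, -7)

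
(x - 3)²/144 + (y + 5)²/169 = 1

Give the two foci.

Center (3, -5). The larger denominator 169 sits under the y-term, so the major axis is vertical; a² = 169, b² = 144.
c² = a² - b² = 169 - 144 = 25, so c = 5.
Foci lie on the vertical axis through the center: (h, k ± c).

(3, -10) and (3, 0)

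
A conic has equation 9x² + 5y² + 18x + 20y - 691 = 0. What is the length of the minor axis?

Collect terms: 9(x² + 2x) + 5(y² + 4y) = 691
Complete the square: 9(x + 1)² + 5(y + 2)² = 691 + 9 + 20 = 720
Dividing both sides by 720: (x + 1)²/80 + (y + 2)²/144 = 1
Ellipse, center (-1, -2), major axis vertical; a² = 144, b² = 80.
b² = 80 so b = 4√5; the minor axis has length 2b = 8√5.

8√5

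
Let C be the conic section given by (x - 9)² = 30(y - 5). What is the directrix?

Vertex (9, 5); 4p = 30 so p = 15/2. Opens up.
Directrix is the horizontal line y = k − p = 5 − (15/2) = -5/2.

y = -5/2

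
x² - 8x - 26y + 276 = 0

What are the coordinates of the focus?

Only x is squared. Complete the square in x: (x - 4)² = 26(y - 10).
Vertex (4, 10); 4p = 26 so p = 13/2. Opens up.
Focus is p units from the vertex along the axis: (h, k + p).

(4, 33/2)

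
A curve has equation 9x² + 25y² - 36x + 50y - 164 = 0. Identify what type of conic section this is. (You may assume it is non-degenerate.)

No xy term. Coefficients of x² and y² are A = 9, C = 25.
A and C have the same sign but A ≠ C ⇒ ellipse.

ellipse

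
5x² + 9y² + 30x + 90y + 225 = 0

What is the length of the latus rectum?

Collect terms: 5(x² + 6x) + 9(y² + 10y) = -225
Completing the square gives 5(x + 3)² + 9(y + 5)² = -225 + 45 + 225 = 45.
Divide through by 45 to get (x + 3)²/9 + (y + 5)²/5 = 1.
Ellipse, center (-3, -5), major axis horizontal; a² = 9, b² = 5.
Latus rectum length = 2b²/a = 2·5/3 = 10/3.

10/3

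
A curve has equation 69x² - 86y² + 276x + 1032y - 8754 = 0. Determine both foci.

Group the x- and y-terms: 69(x² + 4x) -86(y² - 12y) = 8754
Complete the square: 69(x + 2)² -86(y - 6)² = 8754 + 276 - 3096 = 5934
Divide by 5934: (x + 2)²/86 - (y - 6)²/69 = 1
Hyperbola, center (-2, 6), transverse axis horizontal; a² = 86, b² = 69.
c² = a² + b² = 86 + 69 = 155, so c = √155.
Foci lie on the horizontal axis through the center: (h ± c, k).

(-2 - √155, 6) and (-2 + √155, 6)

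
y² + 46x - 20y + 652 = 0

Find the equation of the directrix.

x = -1/2

Only y is squared. Complete the square in y: (y - 10)² = -46(x + 12).
Vertex (-12, 10); 4p = -46 so p = -23/2. Opens left.
Directrix is the vertical line x = h − p = -12 − (-23/2) = -1/2.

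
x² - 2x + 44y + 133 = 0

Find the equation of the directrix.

Only x is squared. Complete the square in x: (x - 1)² = -44(y + 3).
Vertex (1, -3); 4p = -44 so p = -11. Opens down.
Directrix is the horizontal line y = k − p = -3 − (-11) = 8.

y = 8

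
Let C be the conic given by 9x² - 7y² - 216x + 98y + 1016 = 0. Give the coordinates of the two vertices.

(12, 4) and (12, 10)

Collect terms: 9(x² - 24x) -7(y² - 14y) = -1016
9(x - 12)² -7(y - 7)² = -1016 + 1296 - 343 = -63
Divide by -63: (y - 7)²/9 - (x - 12)²/7 = 1
Hyperbola, center (12, 7), transverse axis vertical; a² = 9, b² = 7.
a = 3. Vertices at (h, k ± a).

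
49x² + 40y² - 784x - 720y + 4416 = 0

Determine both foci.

(8, 6) and (8, 12)

Collect terms: 49(x² - 16x) + 40(y² - 18y) = -4416
Complete the square: 49(x - 8)² + 40(y - 9)² = -4416 + 3136 + 3240 = 1960
Divide through by 1960 to get (x - 8)²/40 + (y - 9)²/49 = 1.
Ellipse, center (8, 9), major axis vertical; a² = 49, b² = 40.
c² = a² - b² = 49 - 40 = 9, so c = 3.
Foci lie on the vertical axis through the center: (h, k ± c).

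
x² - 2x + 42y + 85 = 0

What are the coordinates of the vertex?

(1, -2)

Only x is squared. Complete the square in x: (x - 1)² = -42(y + 2).
Vertex (1, -2); 4p = -42 so p = -21/2. Opens down.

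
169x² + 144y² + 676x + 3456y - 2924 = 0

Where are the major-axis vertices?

Group the x- and y-terms: 169(x² + 4x) + 144(y² + 24y) = 2924
Complete the square: 169(x + 2)² + 144(y + 12)² = 2924 + 676 + 20736 = 24336
Dividing both sides by 24336: (x + 2)²/144 + (y + 12)²/169 = 1
Ellipse, center (-2, -12), major axis vertical; a² = 169, b² = 144.
a = 13. Vertices at (h, k ± a).

(-2, -25) and (-2, 1)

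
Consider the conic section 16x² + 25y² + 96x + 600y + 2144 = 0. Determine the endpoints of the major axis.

Group the x- and y-terms: 16(x² + 6x) + 25(y² + 24y) = -2144
16(x + 3)² + 25(y + 12)² = -2144 + 144 + 3600 = 1600
Divide by 1600: (x + 3)²/100 + (y + 12)²/64 = 1
Ellipse, center (-3, -12), major axis horizontal; a² = 100, b² = 64.
a = 10. Vertices at (h ± a, k).

(-13, -12) and (7, -12)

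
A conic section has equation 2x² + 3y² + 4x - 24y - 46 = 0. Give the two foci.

Rearranging, 2(x² + 2x) + 3(y² - 8y) = 46.
Complete the square: 2(x + 1)² + 3(y - 4)² = 46 + 2 + 48 = 96
Divide through by 96 to get (x + 1)²/48 + (y - 4)²/32 = 1.
Ellipse, center (-1, 4), major axis horizontal; a² = 48, b² = 32.
c² = a² - b² = 48 - 32 = 16, so c = 4.
Foci lie on the horizontal axis through the center: (h ± c, k).

(-5, 4) and (3, 4)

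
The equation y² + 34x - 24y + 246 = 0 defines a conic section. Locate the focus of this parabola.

Only y is squared. Complete the square in y: (y - 12)² = -34(x + 3).
Vertex (-3, 12); 4p = -34 so p = -17/2. Opens left.
Focus is p units from the vertex along the axis: (h + p, k).

(-23/2, 12)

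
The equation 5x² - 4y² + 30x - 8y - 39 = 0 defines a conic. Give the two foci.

Group: 5(x² + 6x) -4(y² + 2y) = 39
Complete the square: 5(x + 3)² -4(y + 1)² = 39 + 45 - 4 = 80
Divide by 80: (x + 3)²/16 - (y + 1)²/20 = 1
Hyperbola, center (-3, -1), transverse axis horizontal; a² = 16, b² = 20.
c² = a² + b² = 16 + 20 = 36, so c = 6.
Foci lie on the horizontal axis through the center: (h ± c, k).

(-9, -1) and (3, -1)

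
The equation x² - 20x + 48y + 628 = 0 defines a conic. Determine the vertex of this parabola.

Only x is squared. Complete the square in x: (x - 10)² = -48(y + 11).
Vertex (10, -11); 4p = -48 so p = -12. Opens down.

(10, -11)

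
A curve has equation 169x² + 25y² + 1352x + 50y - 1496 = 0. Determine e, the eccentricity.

Group the x- and y-terms: 169(x² + 8x) + 25(y² + 2y) = 1496
Completing the square gives 169(x + 4)² + 25(y + 1)² = 1496 + 2704 + 25 = 4225.
Dividing both sides by 4225: (x + 4)²/25 + (y + 1)²/169 = 1
Ellipse, center (-4, -1), major axis vertical; a² = 169, b² = 25.
c² = a² - b² = 144, so c = 12.
e = c/a = 12/13.

e = 12/13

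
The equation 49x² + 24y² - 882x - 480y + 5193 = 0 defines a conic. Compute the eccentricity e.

Rearranging, 49(x² - 18x) + 24(y² - 20y) = -5193.
Complete the square in x and y: 49(x - 9)² + 24(y - 10)² = -5193 + 3969 + 2400 = 1176
Dividing both sides by 1176: (x - 9)²/24 + (y - 10)²/49 = 1
Ellipse, center (9, 10), major axis vertical; a² = 49, b² = 24.
c² = a² - b² = 25, so c = 5.
e = c/a = 5/7.

e = 5/7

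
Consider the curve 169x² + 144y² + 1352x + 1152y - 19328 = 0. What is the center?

Collect terms: 169(x² + 8x) + 144(y² + 8y) = 19328
Complete the square in x and y: 169(x + 4)² + 144(y + 4)² = 19328 + 2704 + 2304 = 24336
Divide through by 24336 to get (x + 4)²/144 + (y + 4)²/169 = 1.
Ellipse with center (-4, -4).

(-4, -4)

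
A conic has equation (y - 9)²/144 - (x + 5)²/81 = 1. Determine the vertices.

(-5, -3) and (-5, 21)

Center (-5, 9). The positive term is the y-term, so the transverse axis is vertical; a² = 144, b² = 81.
a = 12. Vertices at (h, k ± a).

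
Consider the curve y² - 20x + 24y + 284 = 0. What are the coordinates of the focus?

(12, -12)

Only y is squared. Complete the square in y: (y + 12)² = 20(x - 7).
Vertex (7, -12); 4p = 20 so p = 5. Opens right.
Focus is p units from the vertex along the axis: (h + p, k).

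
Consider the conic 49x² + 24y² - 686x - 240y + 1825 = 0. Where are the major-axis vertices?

Collect terms: 49(x² - 14x) + 24(y² - 10y) = -1825
Complete the square: 49(x - 7)² + 24(y - 5)² = -1825 + 2401 + 600 = 1176
Dividing both sides by 1176: (x - 7)²/24 + (y - 5)²/49 = 1
Ellipse, center (7, 5), major axis vertical; a² = 49, b² = 24.
a = 7. Vertices at (h, k ± a).

(7, -2) and (7, 12)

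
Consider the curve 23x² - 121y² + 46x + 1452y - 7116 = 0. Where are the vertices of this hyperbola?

Group: 23(x² + 2x) -121(y² - 12y) = 7116
Completing the square gives 23(x + 1)² -121(y - 6)² = 7116 + 23 - 4356 = 2783.
Divide by 2783: (x + 1)²/121 - (y - 6)²/23 = 1
Hyperbola, center (-1, 6), transverse axis horizontal; a² = 121, b² = 23.
a = 11. Vertices at (h ± a, k).

(-12, 6) and (10, 6)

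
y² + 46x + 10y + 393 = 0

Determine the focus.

Only y is squared. Complete the square in y: (y + 5)² = -46(x + 8).
Vertex (-8, -5); 4p = -46 so p = -23/2. Opens left.
Focus is p units from the vertex along the axis: (h + p, k).

(-39/2, -5)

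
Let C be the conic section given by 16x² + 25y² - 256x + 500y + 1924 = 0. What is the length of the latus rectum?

64/5

Rearranging, 16(x² - 16x) + 25(y² + 20y) = -1924.
Completing the square gives 16(x - 8)² + 25(y + 10)² = -1924 + 1024 + 2500 = 1600.
Dividing both sides by 1600: (x - 8)²/100 + (y + 10)²/64 = 1
Ellipse, center (8, -10), major axis horizontal; a² = 100, b² = 64.
Latus rectum length = 2b²/a = 2·64/10 = 64/5.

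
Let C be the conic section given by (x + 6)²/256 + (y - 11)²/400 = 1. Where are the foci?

Center (-6, 11). The larger denominator 400 sits under the y-term, so the major axis is vertical; a² = 400, b² = 256.
c² = a² - b² = 400 - 256 = 144, so c = 12.
Foci lie on the vertical axis through the center: (h, k ± c).

(-6, -1) and (-6, 23)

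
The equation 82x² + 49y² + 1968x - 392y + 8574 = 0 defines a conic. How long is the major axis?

82(x² + 24x) + 49(y² - 8y) = -8574
82(x + 12)² + 49(y - 4)² = -8574 + 11808 + 784 = 4018
Divide by 4018: (x + 12)²/49 + (y - 4)²/82 = 1
Ellipse, center (-12, 4), major axis vertical; a² = 82, b² = 49.
a² = 82 so a = √82; the major axis has length 2a = 2√82.

2√82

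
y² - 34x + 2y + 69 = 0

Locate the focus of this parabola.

Only y is squared. Complete the square in y: (y + 1)² = 34(x - 2).
Vertex (2, -1); 4p = 34 so p = 17/2. Opens right.
Focus is p units from the vertex along the axis: (h + p, k).

(21/2, -1)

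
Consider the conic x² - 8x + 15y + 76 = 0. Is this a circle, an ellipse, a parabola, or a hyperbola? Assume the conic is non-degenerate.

No xy term. Coefficients of x² and y² are A = 1, C = 0.
Exactly one squared variable ⇒ parabola.

parabola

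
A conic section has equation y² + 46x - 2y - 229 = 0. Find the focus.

Only y is squared. Complete the square in y: (y - 1)² = -46(x - 5).
Vertex (5, 1); 4p = -46 so p = -23/2. Opens left.
Focus is p units from the vertex along the axis: (h + p, k).

(-13/2, 1)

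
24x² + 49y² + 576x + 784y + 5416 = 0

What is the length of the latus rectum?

Group the x- and y-terms: 24(x² + 24x) + 49(y² + 16y) = -5416
Complete the square: 24(x + 12)² + 49(y + 8)² = -5416 + 3456 + 3136 = 1176
Divide by 1176: (x + 12)²/49 + (y + 8)²/24 = 1
Ellipse, center (-12, -8), major axis horizontal; a² = 49, b² = 24.
Latus rectum length = 2b²/a = 2·24/7 = 48/7.

48/7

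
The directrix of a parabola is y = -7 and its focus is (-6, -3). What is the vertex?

(-6, -5)

The vertex is the midpoint between the focus and the directrix along the axis of symmetry.
Axis is vertical (directrix is horizontal). Vertex y-coordinate = (-3 + (-7))/2 = -5; x-coordinate = -6.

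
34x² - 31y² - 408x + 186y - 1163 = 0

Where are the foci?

Group: 34(x² - 12x) -31(y² - 6y) = 1163
Completing the square gives 34(x - 6)² -31(y - 3)² = 1163 + 1224 - 279 = 2108.
Dividing both sides by 2108: (x - 6)²/62 - (y - 3)²/68 = 1
Hyperbola, center (6, 3), transverse axis horizontal; a² = 62, b² = 68.
c² = a² + b² = 62 + 68 = 130, so c = √130.
Foci lie on the horizontal axis through the center: (h ± c, k).

(6 - √130, 3) and (6 + √130, 3)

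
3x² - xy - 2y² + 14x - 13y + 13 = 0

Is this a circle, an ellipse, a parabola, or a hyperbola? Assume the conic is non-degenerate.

A = 3, B = -1, C = -2.
Discriminant B² − 4AC = (-1)² − 4·3·(-2) = 25.
B² − 4AC > 0 ⇒ hyperbola.

hyperbola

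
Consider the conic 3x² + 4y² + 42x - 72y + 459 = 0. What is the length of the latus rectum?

3

3(x² + 14x) + 4(y² - 18y) = -459
Complete the square: 3(x + 7)² + 4(y - 9)² = -459 + 147 + 324 = 12
Dividing both sides by 12: (x + 7)²/4 + (y - 9)²/3 = 1
Ellipse, center (-7, 9), major axis horizontal; a² = 4, b² = 3.
Latus rectum length = 2b²/a = 2·3/2 = 3.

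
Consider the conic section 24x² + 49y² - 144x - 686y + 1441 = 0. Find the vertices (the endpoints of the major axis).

Group: 24(x² - 6x) + 49(y² - 14y) = -1441
Complete the square in x and y: 24(x - 3)² + 49(y - 7)² = -1441 + 216 + 2401 = 1176
Divide through by 1176 to get (x - 3)²/49 + (y - 7)²/24 = 1.
Ellipse, center (3, 7), major axis horizontal; a² = 49, b² = 24.
a = 7. Vertices at (h ± a, k).

(-4, 7) and (10, 7)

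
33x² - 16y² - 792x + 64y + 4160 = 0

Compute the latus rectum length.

33/2

Group the x- and y-terms: 33(x² - 24x) -16(y² - 4y) = -4160
Complete the square in x and y: 33(x - 12)² -16(y - 2)² = -4160 + 4752 - 64 = 528
Divide through by 528 to get (x - 12)²/16 - (y - 2)²/33 = 1.
Hyperbola, center (12, 2), transverse axis horizontal; a² = 16, b² = 33.
Latus rectum length = 2b²/a = 2·33/4 = 33/2.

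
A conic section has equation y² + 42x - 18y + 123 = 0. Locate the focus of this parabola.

Only y is squared. Complete the square in y: (y - 9)² = -42(x + 1).
Vertex (-1, 9); 4p = -42 so p = -21/2. Opens left.
Focus is p units from the vertex along the axis: (h + p, k).

(-23/2, 9)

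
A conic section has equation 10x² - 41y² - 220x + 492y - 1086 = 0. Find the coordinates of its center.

(11, 6)

10(x² - 22x) -41(y² - 12y) = 1086
Complete the square in x and y: 10(x - 11)² -41(y - 6)² = 1086 + 1210 - 1476 = 820
Dividing both sides by 820: (x - 11)²/82 - (y - 6)²/20 = 1
Hyperbola with center (11, 6).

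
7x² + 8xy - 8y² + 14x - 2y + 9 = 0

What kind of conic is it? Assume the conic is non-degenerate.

A = 7, B = 8, C = -8.
Discriminant B² − 4AC = 8² − 4·7·(-8) = 288.
B² − 4AC > 0 ⇒ hyperbola.

hyperbola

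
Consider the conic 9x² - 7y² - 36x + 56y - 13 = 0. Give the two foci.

9(x² - 4x) -7(y² - 8y) = 13
9(x - 2)² -7(y - 4)² = 13 + 36 - 112 = -63
Divide by -63: (y - 4)²/9 - (x - 2)²/7 = 1
Hyperbola, center (2, 4), transverse axis vertical; a² = 9, b² = 7.
c² = a² + b² = 9 + 7 = 16, so c = 4.
Foci lie on the vertical axis through the center: (h, k ± c).

(2, 0) and (2, 8)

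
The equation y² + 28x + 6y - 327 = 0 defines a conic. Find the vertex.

(12, -3)

Only y is squared. Complete the square in y: (y + 3)² = -28(x - 12).
Vertex (12, -3); 4p = -28 so p = -7. Opens left.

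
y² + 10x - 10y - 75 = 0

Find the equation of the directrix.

Only y is squared. Complete the square in y: (y - 5)² = -10(x - 10).
Vertex (10, 5); 4p = -10 so p = -5/2. Opens left.
Directrix is the vertical line x = h − p = 10 − (-5/2) = 25/2.

x = 25/2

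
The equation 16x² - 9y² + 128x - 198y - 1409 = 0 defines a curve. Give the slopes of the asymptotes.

Collect terms: 16(x² + 8x) -9(y² + 22y) = 1409
Completing the square gives 16(x + 4)² -9(y + 11)² = 1409 + 256 - 1089 = 576.
Divide by 576: (x + 4)²/36 - (y + 11)²/64 = 1
Hyperbola, center (-4, -11), transverse axis horizontal; a² = 36, b² = 64.
For a horizontal hyperbola the asymptotes have slope ±b/a.
Here that is ±8/6 = ±4/3.

4/3 and -4/3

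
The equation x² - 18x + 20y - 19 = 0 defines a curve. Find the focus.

Only x is squared. Complete the square in x: (x - 9)² = -20(y - 5).
Vertex (9, 5); 4p = -20 so p = -5. Opens down.
Focus is p units from the vertex along the axis: (h, k + p).

(9, 0)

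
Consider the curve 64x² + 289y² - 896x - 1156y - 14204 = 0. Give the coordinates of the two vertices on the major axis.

(-10, 2) and (24, 2)

Collect terms: 64(x² - 14x) + 289(y² - 4y) = 14204
Complete the square: 64(x - 7)² + 289(y - 2)² = 14204 + 3136 + 1156 = 18496
Divide by 18496: (x - 7)²/289 + (y - 2)²/64 = 1
Ellipse, center (7, 2), major axis horizontal; a² = 289, b² = 64.
a = 17. Vertices at (h ± a, k).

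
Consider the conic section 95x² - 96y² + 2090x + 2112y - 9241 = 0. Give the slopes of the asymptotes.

Group the x- and y-terms: 95(x² + 22x) -96(y² - 22y) = 9241
Complete the square in x and y: 95(x + 11)² -96(y - 11)² = 9241 + 11495 - 11616 = 9120
Dividing both sides by 9120: (x + 11)²/96 - (y - 11)²/95 = 1
Hyperbola, center (-11, 11), transverse axis horizontal; a² = 96, b² = 95.
For a horizontal hyperbola the asymptotes have slope ±b/a.
Here that is ±√95/4√6 = ±√570/24.

√570/24 and -√570/24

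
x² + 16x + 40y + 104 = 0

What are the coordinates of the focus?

(-8, -11)

Only x is squared. Complete the square in x: (x + 8)² = -40(y + 1).
Vertex (-8, -1); 4p = -40 so p = -10. Opens down.
Focus is p units from the vertex along the axis: (h, k + p).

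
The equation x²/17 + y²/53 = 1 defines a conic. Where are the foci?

Center (0, 0). The larger denominator 53 sits under the y-term, so the major axis is vertical; a² = 53, b² = 17.
c² = a² - b² = 53 - 17 = 36, so c = 6.
Foci lie on the vertical axis through the center: (h, k ± c).

(0, -6) and (0, 6)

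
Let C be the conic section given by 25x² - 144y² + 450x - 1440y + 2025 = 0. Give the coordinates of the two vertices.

(-9, -10) and (-9, 0)

25(x² + 18x) -144(y² + 10y) = -2025
Completing the square gives 25(x + 9)² -144(y + 5)² = -2025 + 2025 - 3600 = -3600.
Divide by -3600: (y + 5)²/25 - (x + 9)²/144 = 1
Hyperbola, center (-9, -5), transverse axis vertical; a² = 25, b² = 144.
a = 5. Vertices at (h, k ± a).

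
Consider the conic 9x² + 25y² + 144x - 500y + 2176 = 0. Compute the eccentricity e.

e = 4/5

9(x² + 16x) + 25(y² - 20y) = -2176
Complete the square in x and y: 9(x + 8)² + 25(y - 10)² = -2176 + 576 + 2500 = 900
Divide through by 900 to get (x + 8)²/100 + (y - 10)²/36 = 1.
Ellipse, center (-8, 10), major axis horizontal; a² = 100, b² = 36.
c² = a² - b² = 64, so c = 8.
e = c/a = 8/10 = 4/5.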